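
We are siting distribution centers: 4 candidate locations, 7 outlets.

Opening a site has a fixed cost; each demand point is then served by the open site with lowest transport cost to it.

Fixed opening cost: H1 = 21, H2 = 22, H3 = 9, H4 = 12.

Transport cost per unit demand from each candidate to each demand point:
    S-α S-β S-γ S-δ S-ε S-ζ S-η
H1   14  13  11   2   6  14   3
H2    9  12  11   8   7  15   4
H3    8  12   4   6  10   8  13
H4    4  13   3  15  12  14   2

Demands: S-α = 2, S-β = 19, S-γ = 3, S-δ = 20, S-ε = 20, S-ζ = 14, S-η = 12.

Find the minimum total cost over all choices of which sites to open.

583

Open {H1, H3, H4}: assign each demand point to its cheapest open site.
  S-α→H4 2×4=8, S-β→H3 19×12=228, S-γ→H4 3×3=9, S-δ→H1 20×2=40, S-ε→H1 20×6=120, S-ζ→H3 14×8=112, S-η→H4 12×2=24
  transport cost 541, fixed 42 → total 583.
Compare {H1, H3}: transport cost 564 + fixed 30 = 594.
Compare {H1, H2, H3, H4}: transport cost 541 + fixed 64 = 605.
Compare {H1, H2, H3}: transport cost 564 + fixed 52 = 616.
All other subsets cost ≥ 594. Minimum total cost: 583.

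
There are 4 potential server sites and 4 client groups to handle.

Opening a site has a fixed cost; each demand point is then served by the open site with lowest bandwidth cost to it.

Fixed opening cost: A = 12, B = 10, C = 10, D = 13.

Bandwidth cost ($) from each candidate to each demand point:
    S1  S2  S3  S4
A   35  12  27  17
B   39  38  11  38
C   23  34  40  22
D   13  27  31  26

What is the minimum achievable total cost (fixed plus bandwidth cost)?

Open {A, B, D}: assign each demand point to its cheapest open site.
  S1→D 13, S2→A 12, S3→B 11, S4→A 17
  bandwidth cost 53, fixed 35 → total 88.
Compare {A, D}: bandwidth cost 69 + fixed 25 = 94.
Compare {A, B, C}: bandwidth cost 63 + fixed 32 = 95.
Compare {A, B}: bandwidth cost 75 + fixed 22 = 97.
All other subsets cost ≥ 94. Minimum total cost: 88.

88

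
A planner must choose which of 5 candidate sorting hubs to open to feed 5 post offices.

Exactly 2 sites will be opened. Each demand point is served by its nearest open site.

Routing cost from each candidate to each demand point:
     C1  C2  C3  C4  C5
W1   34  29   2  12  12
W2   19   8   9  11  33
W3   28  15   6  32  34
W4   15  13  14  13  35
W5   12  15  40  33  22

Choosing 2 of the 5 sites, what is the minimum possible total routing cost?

52

Open {W1, W2}.
  C1→W2 19, C2→W2 8, C3→W1 2, C4→W2 11, C5→W1 12  ⇒ total 52.
Compare {W1, W5}: total 53.
Compare {W1, W4}: total 54.
No size-2 selection does better; minimum is 52.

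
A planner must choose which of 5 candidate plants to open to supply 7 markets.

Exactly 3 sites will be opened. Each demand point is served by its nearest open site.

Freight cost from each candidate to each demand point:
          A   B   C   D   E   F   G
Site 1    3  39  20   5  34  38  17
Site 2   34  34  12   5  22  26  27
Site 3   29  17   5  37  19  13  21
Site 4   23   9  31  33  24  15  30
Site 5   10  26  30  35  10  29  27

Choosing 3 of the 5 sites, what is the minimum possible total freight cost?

70

Open {Site 1, Site 3, Site 5}.
  A→Site 1 3, B→Site 3 17, C→Site 3 5, D→Site 1 5, E→Site 5 10, F→Site 3 13, G→Site 1 17  ⇒ total 70.
Compare {Site 1, Site 3, Site 4}: total 71.
Compare {Site 1, Site 2, Site 3}: total 79.
No size-3 selection does better; minimum is 70.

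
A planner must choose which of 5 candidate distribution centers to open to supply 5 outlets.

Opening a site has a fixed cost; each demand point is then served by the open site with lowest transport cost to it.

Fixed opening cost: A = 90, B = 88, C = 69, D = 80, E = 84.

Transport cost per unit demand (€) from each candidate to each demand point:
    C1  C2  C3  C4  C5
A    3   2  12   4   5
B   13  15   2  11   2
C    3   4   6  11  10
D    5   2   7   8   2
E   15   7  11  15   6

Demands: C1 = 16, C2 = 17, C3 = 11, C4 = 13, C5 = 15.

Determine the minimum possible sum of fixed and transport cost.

Open {A, B}: assign each demand point to its cheapest open site.
  C1→A 16×3=48, C2→A 17×2=34, C3→B 11×2=22, C4→A 13×4=52, C5→B 15×2=30
  transport cost 186, fixed 178 → total 364.
Compare {D}: transport cost 325 + fixed 80 = 405.
Compare {A, D}: transport cost 241 + fixed 170 = 411.
Compare {A}: transport cost 341 + fixed 90 = 431.
All other subsets cost ≥ 405. Minimum total cost: 364.

364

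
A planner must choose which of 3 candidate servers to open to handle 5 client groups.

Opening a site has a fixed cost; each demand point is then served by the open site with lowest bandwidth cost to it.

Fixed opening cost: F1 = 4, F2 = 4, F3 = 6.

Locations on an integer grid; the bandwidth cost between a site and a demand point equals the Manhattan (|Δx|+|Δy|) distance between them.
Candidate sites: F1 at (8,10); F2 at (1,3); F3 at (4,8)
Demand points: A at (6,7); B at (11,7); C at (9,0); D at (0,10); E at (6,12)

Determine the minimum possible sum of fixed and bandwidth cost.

Open {F1}: assign each demand point to its cheapest open site.
  A→F1 5, B→F1 6, C→F1 11, D→F1 8, E→F1 4
  bandwidth cost 34, fixed 4 → total 38.
Compare {F1, F3}: bandwidth cost 30 + fixed 10 = 40.
Compare {F3}: bandwidth cost 36 + fixed 6 = 42.
Compare {F1, F2}: bandwidth cost 34 + fixed 8 = 42.
All other subsets cost ≥ 40. Minimum total cost: 38.

38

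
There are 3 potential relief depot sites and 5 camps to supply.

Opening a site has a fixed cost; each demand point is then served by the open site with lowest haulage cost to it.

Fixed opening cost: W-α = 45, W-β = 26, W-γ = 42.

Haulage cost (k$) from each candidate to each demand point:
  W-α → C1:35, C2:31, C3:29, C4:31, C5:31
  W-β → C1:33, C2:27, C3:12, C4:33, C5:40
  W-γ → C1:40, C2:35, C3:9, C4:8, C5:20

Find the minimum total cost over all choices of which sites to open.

Open {W-γ}: assign each demand point to its cheapest open site.
  C1→W-γ 40, C2→W-γ 35, C3→W-γ 9, C4→W-γ 8, C5→W-γ 20
  haulage cost 112, fixed 42 → total 154.
Compare {W-β, W-γ}: haulage cost 97 + fixed 68 = 165.
Compare {W-β}: haulage cost 145 + fixed 26 = 171.
Compare {W-α, W-γ}: haulage cost 103 + fixed 87 = 190.
All other subsets cost ≥ 165. Minimum total cost: 154.

154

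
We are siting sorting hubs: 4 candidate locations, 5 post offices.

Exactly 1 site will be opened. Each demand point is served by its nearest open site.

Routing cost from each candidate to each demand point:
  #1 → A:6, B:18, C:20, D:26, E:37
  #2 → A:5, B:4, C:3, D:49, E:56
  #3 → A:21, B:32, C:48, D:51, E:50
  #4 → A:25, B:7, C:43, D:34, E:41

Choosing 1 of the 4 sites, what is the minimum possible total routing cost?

107

Open {#1}.
  A→#1 6, B→#1 18, C→#1 20, D→#1 26, E→#1 37  ⇒ total 107.
Compare {#2}: total 117.
Compare {#4}: total 150.
No size-1 selection does better; minimum is 107.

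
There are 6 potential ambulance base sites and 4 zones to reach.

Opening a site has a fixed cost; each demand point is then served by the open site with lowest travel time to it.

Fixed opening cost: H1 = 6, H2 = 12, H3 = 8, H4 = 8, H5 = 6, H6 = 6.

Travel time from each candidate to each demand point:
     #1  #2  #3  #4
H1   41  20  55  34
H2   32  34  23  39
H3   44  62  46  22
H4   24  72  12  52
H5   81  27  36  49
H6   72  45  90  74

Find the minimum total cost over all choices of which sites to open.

100

Open {H1, H3, H4}: assign each demand point to its cheapest open site.
  #1→H4 24, #2→H1 20, #3→H4 12, #4→H3 22
  travel time 78, fixed 22 → total 100.
Compare {H1, H4}: travel time 90 + fixed 14 = 104.
Compare {H1, H3, H4, H5}: travel time 78 + fixed 28 = 106.
Compare {H1, H3, H4, H6}: travel time 78 + fixed 28 = 106.
All other subsets cost ≥ 104. Minimum total cost: 100.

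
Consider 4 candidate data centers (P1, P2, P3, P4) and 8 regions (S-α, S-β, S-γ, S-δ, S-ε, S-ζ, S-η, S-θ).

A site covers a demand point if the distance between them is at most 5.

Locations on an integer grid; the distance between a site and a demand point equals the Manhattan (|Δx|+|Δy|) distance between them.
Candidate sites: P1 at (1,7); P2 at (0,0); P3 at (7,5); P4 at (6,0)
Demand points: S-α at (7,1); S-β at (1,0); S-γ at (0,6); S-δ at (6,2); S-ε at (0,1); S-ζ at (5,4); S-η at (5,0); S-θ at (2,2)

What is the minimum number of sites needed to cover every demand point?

3

Coverage sets (demand points within 5 of each site):
  P1: {S-γ}
  P2: {S-β, S-ε, S-η, S-θ}
  P3: {S-α, S-δ, S-ζ}
  P4: {S-α, S-β, S-δ, S-ζ, S-η}
No 2 sites suffice: every size-2 union leaves at least one demand point uncovered.
But {P1, P2, P3} covers everything, so the minimum is 3.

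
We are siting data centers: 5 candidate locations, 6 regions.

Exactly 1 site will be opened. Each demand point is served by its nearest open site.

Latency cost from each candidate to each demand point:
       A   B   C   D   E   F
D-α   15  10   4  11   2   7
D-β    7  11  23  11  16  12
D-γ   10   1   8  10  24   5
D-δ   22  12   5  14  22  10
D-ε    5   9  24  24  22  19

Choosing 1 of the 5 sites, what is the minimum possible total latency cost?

49

Open {D-α}.
  A→D-α 15, B→D-α 10, C→D-α 4, D→D-α 11, E→D-α 2, F→D-α 7  ⇒ total 49.
Compare {D-γ}: total 58.
Compare {D-β}: total 80.
No size-1 selection does better; minimum is 49.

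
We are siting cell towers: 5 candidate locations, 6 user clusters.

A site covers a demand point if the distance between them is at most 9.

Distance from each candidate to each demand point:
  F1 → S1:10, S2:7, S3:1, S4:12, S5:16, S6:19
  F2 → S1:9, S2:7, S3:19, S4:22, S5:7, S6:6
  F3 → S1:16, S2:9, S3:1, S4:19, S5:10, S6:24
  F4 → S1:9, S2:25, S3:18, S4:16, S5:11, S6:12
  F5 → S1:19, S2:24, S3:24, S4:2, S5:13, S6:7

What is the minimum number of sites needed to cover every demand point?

3

Coverage sets (demand points within 9 of each site):
  F1: {S2, S3}
  F2: {S1, S2, S5, S6}
  F3: {S2, S3}
  F4: {S1}
  F5: {S4, S6}
No 2 sites suffice: every size-2 union leaves at least one demand point uncovered.
But {F1, F2, F5} covers everything, so the minimum is 3.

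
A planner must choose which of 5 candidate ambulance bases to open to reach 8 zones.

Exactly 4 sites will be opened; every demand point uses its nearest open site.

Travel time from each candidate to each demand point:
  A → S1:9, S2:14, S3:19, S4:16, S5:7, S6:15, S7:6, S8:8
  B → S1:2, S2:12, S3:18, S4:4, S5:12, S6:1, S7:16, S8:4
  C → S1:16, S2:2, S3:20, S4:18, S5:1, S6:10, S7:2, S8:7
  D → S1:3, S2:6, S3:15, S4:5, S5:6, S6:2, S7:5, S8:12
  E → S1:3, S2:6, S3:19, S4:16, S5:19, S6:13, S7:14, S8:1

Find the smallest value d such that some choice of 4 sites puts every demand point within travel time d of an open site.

Open {A, B, C, D}.
  Farthest demand point is S3 at travel time 15 (to D); all others are ≤ 15.
With {A, B, D, E} the worst case is 15.
With {A, C, D, E} the worst case is 15.
No size-4 selection achieves below 15.

15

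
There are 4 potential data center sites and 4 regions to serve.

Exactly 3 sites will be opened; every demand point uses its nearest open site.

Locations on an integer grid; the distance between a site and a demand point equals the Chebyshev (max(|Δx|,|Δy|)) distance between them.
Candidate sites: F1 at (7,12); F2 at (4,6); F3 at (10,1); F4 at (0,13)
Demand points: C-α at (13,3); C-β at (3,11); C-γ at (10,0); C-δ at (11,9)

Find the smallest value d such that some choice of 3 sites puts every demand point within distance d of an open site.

4

Open {F1, F2, F3}.
  Farthest demand point is C-β at distance 4 (to F1); all others are ≤ 4.
With {F1, F3, F4} the worst case is 4.
With {F2, F3, F4} the worst case is 7.
No size-3 selection achieves below 4.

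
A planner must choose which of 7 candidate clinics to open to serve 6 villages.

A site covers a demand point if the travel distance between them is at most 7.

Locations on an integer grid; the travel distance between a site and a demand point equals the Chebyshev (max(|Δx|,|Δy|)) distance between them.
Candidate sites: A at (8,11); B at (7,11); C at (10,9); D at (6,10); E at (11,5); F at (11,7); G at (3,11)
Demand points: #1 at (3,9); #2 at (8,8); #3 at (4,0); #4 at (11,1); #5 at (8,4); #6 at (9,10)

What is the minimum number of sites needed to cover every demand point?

2

Coverage sets (demand points within 7 of each site):
  A: {#1, #2, #5, #6}
  B: {#1, #2, #5, #6}
  C: {#1, #2, #5, #6}
  D: {#1, #2, #5, #6}
  E: {#2, #3, #4, #5, #6}
  F: {#2, #3, #4, #5, #6}
  G: {#1, #2, #5, #6}
No single site covers all 6 demand points.
But {A, E} covers everything, so the minimum is 2.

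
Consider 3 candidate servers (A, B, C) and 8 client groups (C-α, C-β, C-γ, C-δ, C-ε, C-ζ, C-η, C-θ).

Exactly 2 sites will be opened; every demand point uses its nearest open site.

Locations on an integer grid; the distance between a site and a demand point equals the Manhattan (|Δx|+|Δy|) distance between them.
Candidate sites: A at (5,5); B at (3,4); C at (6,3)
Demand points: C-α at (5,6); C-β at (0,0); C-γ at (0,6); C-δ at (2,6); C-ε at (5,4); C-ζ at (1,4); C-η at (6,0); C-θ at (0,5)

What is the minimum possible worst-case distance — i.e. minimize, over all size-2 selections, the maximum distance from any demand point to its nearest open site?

7

Open {A, B}.
  Farthest demand point is C-β at distance 7 (to B); all others are ≤ 7.
With {B, C} the worst case is 7.
With {A, C} the worst case is 9.
No size-2 selection achieves below 7.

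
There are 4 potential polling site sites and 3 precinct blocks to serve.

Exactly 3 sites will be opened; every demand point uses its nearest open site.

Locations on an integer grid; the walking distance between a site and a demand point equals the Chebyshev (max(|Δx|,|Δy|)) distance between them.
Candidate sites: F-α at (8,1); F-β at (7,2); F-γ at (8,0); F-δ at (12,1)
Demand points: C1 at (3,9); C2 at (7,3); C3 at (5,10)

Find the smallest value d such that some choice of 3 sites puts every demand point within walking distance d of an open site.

Open {F-α, F-β, F-γ}.
  Farthest demand point is C3 at walking distance 8 (to F-β); all others are ≤ 8.
With {F-α, F-β, F-δ} the worst case is 8.
With {F-β, F-γ, F-δ} the worst case is 8.
No size-3 selection achieves below 8.

8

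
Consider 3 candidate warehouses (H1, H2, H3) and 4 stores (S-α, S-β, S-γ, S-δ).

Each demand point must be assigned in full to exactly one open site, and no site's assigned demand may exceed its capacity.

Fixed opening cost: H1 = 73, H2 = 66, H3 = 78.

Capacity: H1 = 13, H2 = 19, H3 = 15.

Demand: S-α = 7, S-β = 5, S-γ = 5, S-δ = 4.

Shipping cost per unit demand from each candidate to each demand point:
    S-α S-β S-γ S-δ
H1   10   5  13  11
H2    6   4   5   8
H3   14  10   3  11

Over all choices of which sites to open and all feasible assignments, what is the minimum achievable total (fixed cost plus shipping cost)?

Open {H2, H3}; cheapest assignment that respects the capacities:
  H2 (cap 19, load 16): S-α, S-β, S-δ — cost 7×6 + 5×4 + 4×8 = 94
  H3 (cap 15, load 5): S-γ — cost 5×3 = 15
  Shipping 109, fixed 144 → total 253.
  Any other capacity-feasible assignment to {H2, H3} ships for at least 109.
Compare {H1, H2}: its best feasible assignment gives total 263.
Compare {H1, H3}: its best feasible assignment gives total 305.
Every other set of open sites that can feasibly serve all demand totals ≥ 263 even under its best assignment. Minimum: 253.

253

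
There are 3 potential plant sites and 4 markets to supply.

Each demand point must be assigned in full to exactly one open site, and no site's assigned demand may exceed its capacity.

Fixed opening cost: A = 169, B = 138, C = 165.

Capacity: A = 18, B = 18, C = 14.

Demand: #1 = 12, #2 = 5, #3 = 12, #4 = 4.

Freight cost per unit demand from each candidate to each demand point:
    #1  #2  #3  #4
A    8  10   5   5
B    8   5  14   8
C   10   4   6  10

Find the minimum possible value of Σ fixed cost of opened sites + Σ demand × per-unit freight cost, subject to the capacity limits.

508

Open {A, B}; cheapest assignment that respects the capacities:
  A (cap 18, load 16): #3, #4 — cost 12×5 + 4×5 = 80
  B (cap 18, load 17): #1, #2 — cost 12×8 + 5×5 = 121
  Shipping 201, fixed 307 → total 508.
  Any other capacity-feasible assignment to {A, B} ships for at least 201.
Compare {A, B, C}: its best feasible assignment gives total 668.
Every other set of open sites that can feasibly serve all demand totals ≥ 668 even under its best assignment. Minimum: 508.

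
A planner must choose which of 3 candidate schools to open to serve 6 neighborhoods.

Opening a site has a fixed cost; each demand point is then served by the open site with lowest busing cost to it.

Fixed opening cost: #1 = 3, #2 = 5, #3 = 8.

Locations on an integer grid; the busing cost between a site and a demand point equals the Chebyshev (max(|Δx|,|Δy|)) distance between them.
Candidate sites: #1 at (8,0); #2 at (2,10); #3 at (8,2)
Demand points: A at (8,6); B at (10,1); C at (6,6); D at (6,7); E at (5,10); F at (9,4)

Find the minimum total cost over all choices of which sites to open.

31

Open {#1, #2}: assign each demand point to its cheapest open site.
  A→#1 6, B→#1 2, C→#2 4, D→#2 4, E→#2 3, F→#1 4
  busing cost 23, fixed 8 → total 31.
Compare {#2, #3}: busing cost 19 + fixed 13 = 32.
Compare {#3}: busing cost 25 + fixed 8 = 33.
Compare {#1, #2, #3}: busing cost 19 + fixed 16 = 35.
All other subsets cost ≥ 32. Minimum total cost: 31.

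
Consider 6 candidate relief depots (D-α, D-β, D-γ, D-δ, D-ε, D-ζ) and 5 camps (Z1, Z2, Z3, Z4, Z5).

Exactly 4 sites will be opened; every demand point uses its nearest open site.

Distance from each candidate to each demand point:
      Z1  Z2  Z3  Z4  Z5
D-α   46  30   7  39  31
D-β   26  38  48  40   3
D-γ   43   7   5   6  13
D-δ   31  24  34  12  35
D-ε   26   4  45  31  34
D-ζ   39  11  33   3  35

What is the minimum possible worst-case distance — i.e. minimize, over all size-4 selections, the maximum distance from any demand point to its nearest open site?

26

Open {D-α, D-β, D-γ, D-δ}.
  Farthest demand point is Z1 at distance 26 (to D-β); all others are ≤ 26.
With {D-α, D-β, D-γ, D-ε} the worst case is 26.
With {D-α, D-β, D-γ, D-ζ} the worst case is 26.
No size-4 selection achieves below 26.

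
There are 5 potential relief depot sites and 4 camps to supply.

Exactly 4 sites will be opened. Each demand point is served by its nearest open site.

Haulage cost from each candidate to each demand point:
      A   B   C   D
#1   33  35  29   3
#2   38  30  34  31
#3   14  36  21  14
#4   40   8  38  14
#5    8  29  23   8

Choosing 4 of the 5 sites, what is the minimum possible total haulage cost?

40

Open {#1, #3, #4, #5}.
  A→#5 8, B→#4 8, C→#3 21, D→#1 3  ⇒ total 40.
Compare {#1, #2, #4, #5}: total 42.
Compare {#2, #3, #4, #5}: total 45.
No size-4 selection does better; minimum is 40.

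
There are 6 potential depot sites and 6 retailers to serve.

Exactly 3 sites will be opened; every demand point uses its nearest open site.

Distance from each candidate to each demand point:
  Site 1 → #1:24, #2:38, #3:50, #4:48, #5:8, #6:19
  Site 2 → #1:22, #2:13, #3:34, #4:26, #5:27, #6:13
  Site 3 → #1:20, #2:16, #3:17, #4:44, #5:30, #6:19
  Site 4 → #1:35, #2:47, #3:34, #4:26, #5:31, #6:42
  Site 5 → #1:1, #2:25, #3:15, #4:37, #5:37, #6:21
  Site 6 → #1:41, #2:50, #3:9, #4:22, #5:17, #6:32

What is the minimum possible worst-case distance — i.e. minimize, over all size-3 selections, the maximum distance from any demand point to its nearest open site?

22

Open {Site 1, Site 2, Site 6}.
  Farthest demand point is #1 at distance 22 (to Site 2); all others are ≤ 22.
With {Site 1, Site 3, Site 6} the worst case is 22.
With {Site 2, Site 3, Site 6} the worst case is 22.
No size-3 selection achieves below 22.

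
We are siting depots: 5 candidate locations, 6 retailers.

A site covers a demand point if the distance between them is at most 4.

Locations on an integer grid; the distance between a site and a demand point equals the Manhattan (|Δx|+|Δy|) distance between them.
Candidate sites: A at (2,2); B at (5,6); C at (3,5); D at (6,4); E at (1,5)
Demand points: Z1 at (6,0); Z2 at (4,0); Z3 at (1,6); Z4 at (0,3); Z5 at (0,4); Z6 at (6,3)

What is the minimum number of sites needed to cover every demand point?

Coverage sets (demand points within 4 of each site):
  A: {Z2, Z4, Z5}
  B: {Z3, Z6}
  C: {Z3, Z5}
  D: {Z1, Z6}
  E: {Z3, Z4, Z5}
No 2 sites suffice: every size-2 union leaves at least one demand point uncovered.
But {A, B, D} covers everything, so the minimum is 3.

3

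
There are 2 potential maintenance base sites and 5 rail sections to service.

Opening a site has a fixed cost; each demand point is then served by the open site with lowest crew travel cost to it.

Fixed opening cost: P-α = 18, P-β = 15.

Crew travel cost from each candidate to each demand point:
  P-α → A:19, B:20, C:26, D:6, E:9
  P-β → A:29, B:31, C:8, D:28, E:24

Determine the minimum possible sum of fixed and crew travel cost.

Open {P-α, P-β}: assign each demand point to its cheapest open site.
  A→P-α 19, B→P-α 20, C→P-β 8, D→P-α 6, E→P-α 9
  crew travel cost 62, fixed 33 → total 95.
Compare {P-α}: crew travel cost 80 + fixed 18 = 98.
Compare {P-β}: crew travel cost 120 + fixed 15 = 135.

95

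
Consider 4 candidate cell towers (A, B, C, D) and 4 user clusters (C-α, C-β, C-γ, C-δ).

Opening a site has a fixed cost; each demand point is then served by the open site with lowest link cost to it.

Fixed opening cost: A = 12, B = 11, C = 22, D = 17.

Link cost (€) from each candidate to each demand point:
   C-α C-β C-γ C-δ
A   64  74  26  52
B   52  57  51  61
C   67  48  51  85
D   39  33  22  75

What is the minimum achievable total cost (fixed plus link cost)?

175

Open {A, D}: assign each demand point to its cheapest open site.
  C-α→D 39, C-β→D 33, C-γ→D 22, C-δ→A 52
  link cost 146, fixed 29 → total 175.
Compare {B, D}: link cost 155 + fixed 28 = 183.
Compare {D}: link cost 169 + fixed 17 = 186.
Compare {A, B, D}: link cost 146 + fixed 40 = 186.
All other subsets cost ≥ 183. Minimum total cost: 175.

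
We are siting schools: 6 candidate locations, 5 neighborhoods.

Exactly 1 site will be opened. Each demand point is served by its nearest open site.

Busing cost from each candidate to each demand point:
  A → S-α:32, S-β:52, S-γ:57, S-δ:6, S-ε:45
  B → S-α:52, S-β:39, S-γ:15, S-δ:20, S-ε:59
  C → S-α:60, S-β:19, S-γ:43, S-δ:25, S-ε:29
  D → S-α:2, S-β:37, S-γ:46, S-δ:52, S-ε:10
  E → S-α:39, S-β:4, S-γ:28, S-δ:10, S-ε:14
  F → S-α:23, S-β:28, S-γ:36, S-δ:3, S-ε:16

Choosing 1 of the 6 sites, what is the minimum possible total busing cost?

Open {E}.
  S-α→E 39, S-β→E 4, S-γ→E 28, S-δ→E 10, S-ε→E 14  ⇒ total 95.
Compare {F}: total 106.
Compare {D}: total 147.
No size-1 selection does better; minimum is 95.

95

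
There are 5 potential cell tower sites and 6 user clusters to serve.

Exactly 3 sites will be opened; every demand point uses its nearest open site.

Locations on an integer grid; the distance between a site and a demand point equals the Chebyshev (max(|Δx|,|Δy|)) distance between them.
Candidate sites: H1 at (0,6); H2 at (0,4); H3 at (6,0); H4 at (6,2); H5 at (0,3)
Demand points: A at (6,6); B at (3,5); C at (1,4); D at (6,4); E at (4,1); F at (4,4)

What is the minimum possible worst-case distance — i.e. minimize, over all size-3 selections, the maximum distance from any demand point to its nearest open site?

Open {H1, H2, H4}.
  Farthest demand point is A at distance 4 (to H4); all others are ≤ 4.
With {H1, H3, H4} the worst case is 4.
With {H1, H4, H5} the worst case is 4.
No size-3 selection achieves below 4.

4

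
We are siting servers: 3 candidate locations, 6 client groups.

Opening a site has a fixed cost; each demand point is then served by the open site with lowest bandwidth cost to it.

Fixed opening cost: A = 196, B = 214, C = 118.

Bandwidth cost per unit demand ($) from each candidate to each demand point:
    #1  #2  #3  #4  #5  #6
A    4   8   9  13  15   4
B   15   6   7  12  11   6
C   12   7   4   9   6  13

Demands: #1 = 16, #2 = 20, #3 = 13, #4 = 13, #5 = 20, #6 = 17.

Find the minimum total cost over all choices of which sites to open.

Open {A, C}: assign each demand point to its cheapest open site.
  #1→A 16×4=64, #2→C 20×7=140, #3→C 13×4=52, #4→C 13×9=117, #5→C 20×6=120, #6→A 17×4=68
  bandwidth cost 561, fixed 314 → total 875.
Compare {C}: bandwidth cost 842 + fixed 118 = 960.
Compare {B, C}: bandwidth cost 703 + fixed 332 = 1035.
Compare {A, B, C}: bandwidth cost 541 + fixed 528 = 1069.
All other subsets cost ≥ 960. Minimum total cost: 875.

875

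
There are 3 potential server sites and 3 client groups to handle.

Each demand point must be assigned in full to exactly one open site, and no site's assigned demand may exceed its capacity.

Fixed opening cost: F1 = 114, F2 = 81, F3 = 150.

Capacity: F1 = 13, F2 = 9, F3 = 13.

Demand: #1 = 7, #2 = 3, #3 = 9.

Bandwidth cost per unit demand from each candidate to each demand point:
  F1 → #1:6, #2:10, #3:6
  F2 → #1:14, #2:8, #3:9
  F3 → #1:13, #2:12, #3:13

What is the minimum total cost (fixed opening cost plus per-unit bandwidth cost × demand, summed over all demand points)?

Open {F1, F2}; cheapest assignment that respects the capacities:
  F1 (cap 13, load 10): #1, #2 — cost 7×6 + 3×10 = 72
  F2 (cap 9, load 9): #3 — cost 9×9 = 81
  Shipping 153, fixed 195 → total 348.
  Any other capacity-feasible assignment to {F1, F2} ships for at least 153.
Compare {F1, F3}: its best feasible assignment gives total 439.
Compare {F2, F3}: its best feasible assignment gives total 439.
Every other set of open sites that can feasibly serve all demand totals ≥ 439 even under its best assignment. Minimum: 348.

348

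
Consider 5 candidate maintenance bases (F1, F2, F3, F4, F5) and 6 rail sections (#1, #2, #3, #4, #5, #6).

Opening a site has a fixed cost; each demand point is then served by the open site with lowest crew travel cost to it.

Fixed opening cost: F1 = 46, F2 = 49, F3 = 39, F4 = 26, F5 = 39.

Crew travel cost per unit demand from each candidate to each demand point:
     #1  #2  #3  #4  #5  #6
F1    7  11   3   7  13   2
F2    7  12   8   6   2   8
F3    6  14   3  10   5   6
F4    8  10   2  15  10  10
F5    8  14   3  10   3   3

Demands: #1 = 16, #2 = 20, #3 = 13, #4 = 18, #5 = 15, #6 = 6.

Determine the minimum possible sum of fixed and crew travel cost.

Open {F2, F4}: assign each demand point to its cheapest open site.
  #1→F2 16×7=112, #2→F4 20×10=200, #3→F4 13×2=26, #4→F2 18×6=108, #5→F2 15×2=30, #6→F2 6×8=48
  crew travel cost 524, fixed 75 → total 599.
Compare {F2, F4, F5}: crew travel cost 494 + fixed 114 = 608.
Compare {F1, F2, F4}: crew travel cost 488 + fixed 121 = 609.
Compare {F2, F3, F4}: crew travel cost 496 + fixed 114 = 610.
All other subsets cost ≥ 608. Minimum total cost: 599.

599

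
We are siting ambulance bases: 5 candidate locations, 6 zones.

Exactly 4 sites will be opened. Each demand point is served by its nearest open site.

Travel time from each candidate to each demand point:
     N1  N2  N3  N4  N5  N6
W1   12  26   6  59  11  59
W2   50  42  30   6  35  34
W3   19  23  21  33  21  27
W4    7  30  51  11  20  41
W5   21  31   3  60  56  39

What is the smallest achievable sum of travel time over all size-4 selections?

Open {W1, W2, W3, W4}.
  N1→W4 7, N2→W3 23, N3→W1 6, N4→W2 6, N5→W1 11, N6→W3 27  ⇒ total 80.
Compare {W1, W2, W3, W5}: total 82.
Compare {W1, W3, W4, W5}: total 82.
No size-4 selection does better; minimum is 80.

80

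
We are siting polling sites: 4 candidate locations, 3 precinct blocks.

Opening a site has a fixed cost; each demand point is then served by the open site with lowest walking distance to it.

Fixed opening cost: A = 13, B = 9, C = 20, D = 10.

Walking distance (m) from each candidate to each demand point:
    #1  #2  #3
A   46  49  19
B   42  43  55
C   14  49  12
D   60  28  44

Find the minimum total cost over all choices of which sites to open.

Open {C, D}: assign each demand point to its cheapest open site.
  #1→C 14, #2→D 28, #3→C 12
  walking distance 54, fixed 30 → total 84.
Compare {B, C, D}: walking distance 54 + fixed 39 = 93.
Compare {C}: walking distance 75 + fixed 20 = 95.
Compare {A, C, D}: walking distance 54 + fixed 43 = 97.
All other subsets cost ≥ 93. Minimum total cost: 84.

84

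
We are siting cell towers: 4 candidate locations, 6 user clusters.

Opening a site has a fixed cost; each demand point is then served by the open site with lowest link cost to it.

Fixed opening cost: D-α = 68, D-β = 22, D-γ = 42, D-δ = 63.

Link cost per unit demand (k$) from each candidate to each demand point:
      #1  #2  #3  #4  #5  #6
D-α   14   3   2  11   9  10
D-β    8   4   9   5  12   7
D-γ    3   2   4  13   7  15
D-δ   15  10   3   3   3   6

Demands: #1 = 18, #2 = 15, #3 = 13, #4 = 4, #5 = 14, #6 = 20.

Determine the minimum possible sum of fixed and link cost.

402

Open {D-γ, D-δ}: assign each demand point to its cheapest open site.
  #1→D-γ 18×3=54, #2→D-γ 15×2=30, #3→D-δ 13×3=39, #4→D-δ 4×3=12, #5→D-δ 14×3=42, #6→D-δ 20×6=120
  link cost 297, fixed 105 → total 402.
Compare {D-β, D-γ, D-δ}: link cost 297 + fixed 127 = 424.
Compare {D-α, D-γ, D-δ}: link cost 284 + fixed 173 = 457.
Compare {D-β, D-γ}: link cost 394 + fixed 64 = 458.
All other subsets cost ≥ 424. Minimum total cost: 402.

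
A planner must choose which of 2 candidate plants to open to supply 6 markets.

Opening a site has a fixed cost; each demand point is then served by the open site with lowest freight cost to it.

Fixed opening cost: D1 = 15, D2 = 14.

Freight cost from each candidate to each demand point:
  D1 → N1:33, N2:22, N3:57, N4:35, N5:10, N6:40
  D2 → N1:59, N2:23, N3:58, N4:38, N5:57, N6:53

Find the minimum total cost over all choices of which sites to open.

212

Open {D1}: assign each demand point to its cheapest open site.
  N1→D1 33, N2→D1 22, N3→D1 57, N4→D1 35, N5→D1 10, N6→D1 40
  freight cost 197, fixed 15 → total 212.
Compare {D1, D2}: freight cost 197 + fixed 29 = 226.
Compare {D2}: freight cost 288 + fixed 14 = 302.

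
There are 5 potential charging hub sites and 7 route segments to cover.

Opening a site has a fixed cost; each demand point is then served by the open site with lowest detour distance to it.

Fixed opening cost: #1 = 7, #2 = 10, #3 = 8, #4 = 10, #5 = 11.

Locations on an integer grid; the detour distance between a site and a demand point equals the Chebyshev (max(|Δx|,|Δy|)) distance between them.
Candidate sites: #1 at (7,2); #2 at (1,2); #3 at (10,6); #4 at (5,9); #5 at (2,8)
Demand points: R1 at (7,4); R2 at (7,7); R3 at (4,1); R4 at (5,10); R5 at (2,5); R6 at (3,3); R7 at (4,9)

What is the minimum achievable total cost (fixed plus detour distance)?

Open {#1, #4}: assign each demand point to its cheapest open site.
  R1→#1 2, R2→#4 2, R3→#1 3, R4→#4 1, R5→#4 4, R6→#1 4, R7→#4 1
  detour distance 17, fixed 17 → total 34.
Compare {#4}: detour distance 27 + fixed 10 = 37.
Compare {#2, #4}: detour distance 17 + fixed 20 = 37.
Compare {#1, #5}: detour distance 22 + fixed 18 = 40.
All other subsets cost ≥ 37. Minimum total cost: 34.

34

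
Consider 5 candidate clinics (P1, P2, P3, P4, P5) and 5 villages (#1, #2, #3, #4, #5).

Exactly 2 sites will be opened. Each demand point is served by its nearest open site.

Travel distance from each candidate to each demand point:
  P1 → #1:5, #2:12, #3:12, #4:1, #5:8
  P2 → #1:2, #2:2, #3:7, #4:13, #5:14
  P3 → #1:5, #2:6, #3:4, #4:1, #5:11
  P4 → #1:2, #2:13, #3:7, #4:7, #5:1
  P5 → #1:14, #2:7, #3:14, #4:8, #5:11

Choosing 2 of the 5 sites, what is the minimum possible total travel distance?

Open {P3, P4}.
  #1→P4 2, #2→P3 6, #3→P3 4, #4→P3 1, #5→P4 1  ⇒ total 14.
Compare {P2, P4}: total 19.
Compare {P1, P2}: total 20.
No size-2 selection does better; minimum is 14.

14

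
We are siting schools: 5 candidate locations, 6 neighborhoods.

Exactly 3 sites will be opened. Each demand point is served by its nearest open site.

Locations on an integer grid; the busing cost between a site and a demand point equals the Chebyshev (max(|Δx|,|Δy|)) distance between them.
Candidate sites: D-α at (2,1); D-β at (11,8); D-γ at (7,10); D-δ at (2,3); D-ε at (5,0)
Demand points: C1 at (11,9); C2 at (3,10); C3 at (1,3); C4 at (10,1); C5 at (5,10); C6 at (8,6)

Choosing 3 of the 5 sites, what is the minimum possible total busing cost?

Open {D-β, D-γ, D-δ}.
  C1→D-β 1, C2→D-γ 4, C3→D-δ 1, C4→D-β 7, C5→D-γ 2, C6→D-β 3  ⇒ total 18.
Compare {D-α, D-β, D-γ}: total 19.
Compare {D-β, D-γ, D-ε}: total 19.
No size-3 selection does better; minimum is 18.

18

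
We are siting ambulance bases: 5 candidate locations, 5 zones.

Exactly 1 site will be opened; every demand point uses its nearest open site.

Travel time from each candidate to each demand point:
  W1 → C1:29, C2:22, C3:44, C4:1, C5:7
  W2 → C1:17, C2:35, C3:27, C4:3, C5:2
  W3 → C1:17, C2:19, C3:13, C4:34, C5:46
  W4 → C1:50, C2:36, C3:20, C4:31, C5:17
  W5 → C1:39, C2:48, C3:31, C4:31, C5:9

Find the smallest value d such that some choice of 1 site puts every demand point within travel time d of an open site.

Open {W2}.
  Farthest demand point is C2 at travel time 35 (to W2); all others are ≤ 35.
With {W1} the worst case is 44.
With {W3} the worst case is 46.
No size-1 selection achieves below 35.

35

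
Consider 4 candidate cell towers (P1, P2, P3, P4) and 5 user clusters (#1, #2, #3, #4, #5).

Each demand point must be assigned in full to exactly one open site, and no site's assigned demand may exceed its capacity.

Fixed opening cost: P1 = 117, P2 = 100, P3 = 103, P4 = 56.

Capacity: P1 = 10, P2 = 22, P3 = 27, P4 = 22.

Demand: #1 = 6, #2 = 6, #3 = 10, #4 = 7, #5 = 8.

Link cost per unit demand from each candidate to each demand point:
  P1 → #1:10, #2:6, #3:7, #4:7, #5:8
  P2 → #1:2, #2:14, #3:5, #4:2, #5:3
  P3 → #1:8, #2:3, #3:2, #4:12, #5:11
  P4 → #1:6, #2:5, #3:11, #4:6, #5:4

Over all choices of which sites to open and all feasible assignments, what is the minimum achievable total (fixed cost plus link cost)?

Open {P2, P3}; cheapest assignment that respects the capacities:
  P2 (cap 22, load 21): #1, #4, #5 — cost 6×2 + 7×2 + 8×3 = 50
  P3 (cap 27, load 16): #2, #3 — cost 6×3 + 10×2 = 38
  Shipping 88, fixed 203 → total 291.
  Any other capacity-feasible assignment to {P2, P3} ships for at least 88.
Compare {P3, P4}: its best feasible assignment gives total 307.
Compare {P2, P4}: its best feasible assignment gives total 318.
Every other set of open sites that can feasibly serve all demand totals ≥ 307 even under its best assignment. Minimum: 291.

291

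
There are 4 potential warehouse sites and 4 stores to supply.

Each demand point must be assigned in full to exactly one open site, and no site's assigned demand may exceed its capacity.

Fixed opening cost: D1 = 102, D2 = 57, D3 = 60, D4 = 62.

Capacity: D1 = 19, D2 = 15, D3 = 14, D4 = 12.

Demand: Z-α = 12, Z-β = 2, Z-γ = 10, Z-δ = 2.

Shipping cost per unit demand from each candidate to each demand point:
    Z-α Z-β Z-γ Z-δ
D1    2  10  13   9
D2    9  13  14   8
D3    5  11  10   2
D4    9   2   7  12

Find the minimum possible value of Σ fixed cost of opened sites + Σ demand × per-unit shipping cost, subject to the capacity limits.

Open {D3, D4}; cheapest assignment that respects the capacities:
  D3 (cap 14, load 14): Z-α, Z-δ — cost 12×5 + 2×2 = 64
  D4 (cap 12, load 12): Z-β, Z-γ — cost 2×2 + 10×7 = 74
  Shipping 138, fixed 122 → total 260.
  Any other capacity-feasible assignment to {D3, D4} ships for at least 138.
Compare {D1, D4}: its best feasible assignment gives total 280.
Compare {D1, D3}: its best feasible assignment gives total 310.
Every other set of open sites that can feasibly serve all demand totals ≥ 280 even under its best assignment. Minimum: 260.

260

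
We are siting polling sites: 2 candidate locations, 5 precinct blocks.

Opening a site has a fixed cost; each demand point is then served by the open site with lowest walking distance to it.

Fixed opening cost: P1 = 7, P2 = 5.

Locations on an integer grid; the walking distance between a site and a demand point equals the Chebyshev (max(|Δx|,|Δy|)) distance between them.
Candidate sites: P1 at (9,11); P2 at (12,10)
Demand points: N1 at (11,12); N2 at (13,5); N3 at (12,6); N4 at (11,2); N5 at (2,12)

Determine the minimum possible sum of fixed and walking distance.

34

Open {P2}: assign each demand point to its cheapest open site.
  N1→P2 2, N2→P2 5, N3→P2 4, N4→P2 8, N5→P2 10
  walking distance 29, fixed 5 → total 34.
Compare {P1}: walking distance 29 + fixed 7 = 36.
Compare {P1, P2}: walking distance 26 + fixed 12 = 38.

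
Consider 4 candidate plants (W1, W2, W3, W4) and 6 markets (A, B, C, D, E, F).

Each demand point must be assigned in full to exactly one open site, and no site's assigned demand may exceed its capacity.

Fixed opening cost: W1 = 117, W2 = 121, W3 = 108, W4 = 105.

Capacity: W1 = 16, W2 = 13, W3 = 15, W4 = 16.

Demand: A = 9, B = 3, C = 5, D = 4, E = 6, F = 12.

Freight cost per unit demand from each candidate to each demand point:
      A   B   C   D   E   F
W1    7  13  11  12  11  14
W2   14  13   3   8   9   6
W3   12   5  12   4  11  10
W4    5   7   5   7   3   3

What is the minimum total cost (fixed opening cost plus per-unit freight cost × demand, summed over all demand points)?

560

Open {W2, W3, W4}; cheapest assignment that respects the capacities:
  W2 (cap 13, load 12): F — cost 12×6 = 72
  W3 (cap 15, load 12): B, C, D — cost 3×5 + 5×12 + 4×4 = 91
  W4 (cap 16, load 15): A, E — cost 9×5 + 6×3 = 63
  Shipping 226, fixed 334 → total 560.
  Any other capacity-feasible assignment to {W2, W3, W4} ships for at least 226.
Compare {W1, W2, W4}: its best feasible assignment gives total 576.
Compare {W1, W3, W4}: its best feasible assignment gives total 581.
Every other set of open sites that can feasibly serve all demand totals ≥ 576 even under its best assignment. Minimum: 560.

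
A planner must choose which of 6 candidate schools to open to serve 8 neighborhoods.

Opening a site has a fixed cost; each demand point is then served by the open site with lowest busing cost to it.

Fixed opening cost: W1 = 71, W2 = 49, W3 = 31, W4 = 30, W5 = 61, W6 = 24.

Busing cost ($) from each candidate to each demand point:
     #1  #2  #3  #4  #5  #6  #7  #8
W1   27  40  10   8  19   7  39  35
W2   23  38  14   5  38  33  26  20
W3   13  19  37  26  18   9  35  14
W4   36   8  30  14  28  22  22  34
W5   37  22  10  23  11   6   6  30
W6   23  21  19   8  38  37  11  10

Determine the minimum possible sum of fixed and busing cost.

162

Open {W3, W6}: assign each demand point to its cheapest open site.
  #1→W3 13, #2→W3 19, #3→W6 19, #4→W6 8, #5→W3 18, #6→W3 9, #7→W6 11, #8→W6 10
  busing cost 107, fixed 55 → total 162.
Compare {W5, W6}: busing cost 95 + fixed 85 = 180.
Compare {W3, W4, W6}: busing cost 96 + fixed 85 = 181.
Compare {W4, W6}: busing cost 129 + fixed 54 = 183.
All other subsets cost ≥ 180. Minimum total cost: 162.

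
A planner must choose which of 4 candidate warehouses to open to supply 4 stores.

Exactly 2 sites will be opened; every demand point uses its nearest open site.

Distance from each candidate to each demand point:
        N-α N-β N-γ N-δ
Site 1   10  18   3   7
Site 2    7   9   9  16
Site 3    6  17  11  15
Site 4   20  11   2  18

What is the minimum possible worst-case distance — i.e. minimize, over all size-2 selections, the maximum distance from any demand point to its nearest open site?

9

Open {Site 1, Site 2}.
  Farthest demand point is N-β at distance 9 (to Site 2); all others are ≤ 9.
With {Site 1, Site 4} the worst case is 11.
With {Site 2, Site 3} the worst case is 15.
No size-2 selection achieves below 9.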